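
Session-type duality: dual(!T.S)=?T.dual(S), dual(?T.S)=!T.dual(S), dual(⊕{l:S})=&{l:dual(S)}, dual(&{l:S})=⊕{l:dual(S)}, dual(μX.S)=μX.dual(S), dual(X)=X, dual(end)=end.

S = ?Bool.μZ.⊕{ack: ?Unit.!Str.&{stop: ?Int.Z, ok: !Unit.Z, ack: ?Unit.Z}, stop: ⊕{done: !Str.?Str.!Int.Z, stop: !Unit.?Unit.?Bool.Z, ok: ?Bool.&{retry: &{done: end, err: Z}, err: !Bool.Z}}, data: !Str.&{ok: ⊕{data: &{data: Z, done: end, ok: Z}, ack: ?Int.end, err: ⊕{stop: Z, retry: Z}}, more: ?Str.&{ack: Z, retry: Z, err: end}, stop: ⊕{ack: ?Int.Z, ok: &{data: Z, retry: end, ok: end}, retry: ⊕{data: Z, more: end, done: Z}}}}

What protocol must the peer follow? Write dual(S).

!Bool.μZ.&{ack: !Unit.?Str.⊕{stop: !Int.Z, ok: ?Unit.Z, ack: !Unit.Z}, stop: &{done: ?Str.!Str.?Int.Z, stop: ?Unit.!Unit.!Bool.Z, ok: !Bool.⊕{retry: ⊕{done: end, err: Z}, err: ?Bool.Z}}, data: ?Str.⊕{ok: &{data: ⊕{data: Z, done: end, ok: Z}, ack: !Int.end, err: &{stop: Z, retry: Z}}, more: !Str.⊕{ack: Z, retry: Z, err: end}, stop: &{ack: !Int.Z, ok: ⊕{data: Z, retry: end, ok: end}, retry: &{data: Z, more: end, done: Z}}}}

?Bool ↦ !Bool
  μZ ↦ μZ  (binder kept)
    ⊕{ack,stop,data} ↦ &{ack,stop,data}  (select→offer)
      [ack]
        ?Unit ↦ !Unit
          !Str ↦ ?Str
            &{stop,ok,ack} ↦ ⊕{stop,ok,ack}  (external→internal)
              [stop]
                ?Int ↦ !Int
                  dual(Z) = Z
              [ok]
                !Unit ↦ ?Unit
                  dual(Z) = Z
              [ack]
                ?Unit ↦ !Unit
                  dual(Z) = Z
      [stop]
        ⊕{done,stop,ok} ↦ &{done,stop,ok}  (select→offer)
          [done]
            !Str ↦ ?Str
              ?Str ↦ !Str
                !Int ↦ ?Int
                  dual(Z) = Z
          [stop]
            !Unit ↦ ?Unit
              ?Unit ↦ !Unit
                ?Bool ↦ !Bool
                  dual(Z) = Z
          [ok]
            ?Bool ↦ !Bool
              &{retry,err} ↦ ⊕{retry,err}  (external→internal)
                [retry]
                  &{done,err} ↦ ⊕{done,err}  (external→internal)
                    [done]
                      dual(end) = end
                    [err]
                      dual(Z) = Z
                [err]
                  !Bool ↦ ?Bool
                    dual(Z) = Z
      [data]
        !Str ↦ ?Str
          &{ok,more,stop} ↦ ⊕{ok,more,stop}  (external→internal)
            [ok]
              ⊕{data,ack,err} ↦ &{data,ack,err}  (select→offer)
                [data]
                  &{data,done,ok} ↦ ⊕{data,done,ok}  (external→internal)
                    [data]
                      dual(Z) = Z
                    [done]
                      dual(end) = end
                    [ok]
                      dual(Z) = Z
                [ack]
                  ?Int ↦ !Int
                    dual(end) = end
                [err]
                  ⊕{stop,retry} ↦ &{stop,retry}  (select→offer)
                    [stop]
                      dual(Z) = Z
                    [retry]
                      dual(Z) = Z
            [more]
              ?Str ↦ !Str
                &{ack,retry,err} ↦ ⊕{ack,retry,err}  (external→internal)
                  [ack]
                    dual(Z) = Z
                  [retry]
                    dual(Z) = Z
                  [err]
                    dual(end) = end
            [stop]
              ⊕{ack,ok,retry} ↦ &{ack,ok,retry}  (select→offer)
                [ack]
                  ?Int ↦ !Int
                    dual(Z) = Z
                [ok]
                  &{data,retry,ok} ↦ ⊕{data,retry,ok}  (external→internal)
                    [data]
                      dual(Z) = Z
                    [retry]
                      dual(end) = end
                    [ok]
                      dual(end) = end
                [retry]
                  ⊕{data,more,done} ↦ &{data,more,done}  (select→offer)
                    [data]
                      dual(Z) = Z
                    [more]
                      dual(end) = end
                    [done]
                      dual(Z) = Z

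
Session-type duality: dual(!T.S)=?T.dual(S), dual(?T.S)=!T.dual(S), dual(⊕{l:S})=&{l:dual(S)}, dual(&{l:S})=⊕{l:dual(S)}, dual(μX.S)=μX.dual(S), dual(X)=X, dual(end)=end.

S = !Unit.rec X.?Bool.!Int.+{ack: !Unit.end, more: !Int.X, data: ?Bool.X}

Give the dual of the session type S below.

?Unit.rec X.!Bool.?Int.&{ack: ?Unit.end, more: ?Int.X, data: !Bool.X}

!Unit = ?Unit
  rec X = rec X  (μ self-dual)
    ?Bool = !Bool
      !Int = ?Int
        +{ack,more,data} = &{ack,more,data}  (internal→external)
          [ack]
            !Unit = ?Unit
              end ↦ end
          [more]
            !Int = ?Int
              X ↦ X
          [data]
            ?Bool = !Bool
              X ↦ X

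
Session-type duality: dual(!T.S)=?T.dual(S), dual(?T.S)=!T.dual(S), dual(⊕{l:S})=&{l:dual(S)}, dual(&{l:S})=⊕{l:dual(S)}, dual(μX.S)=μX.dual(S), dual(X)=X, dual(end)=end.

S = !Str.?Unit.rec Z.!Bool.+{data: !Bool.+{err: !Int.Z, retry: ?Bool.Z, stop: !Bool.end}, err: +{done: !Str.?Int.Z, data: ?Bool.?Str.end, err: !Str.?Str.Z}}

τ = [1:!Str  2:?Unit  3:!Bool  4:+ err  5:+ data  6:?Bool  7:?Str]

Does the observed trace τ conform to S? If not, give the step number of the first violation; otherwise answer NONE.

NONE

step 1: !Str  match  residual = ?Unit.rec Z.…
step 2: ?Unit  match  residual = rec Z.…
step 3: !Bool  match  residual = +{data: !Bool.+{err: !Int.rec Z.…, retry: ?Bool.rec Z.…, stop: !Bool.end}, err: +{done: !Str.?Int.rec Z.…, data: ?Bool.?Str.end, err: !Str.?Str.rec Z.…}}
step 4: + err  match  residual = +{done: !Str.?Int.rec Z.…, data: ?Bool.?Str.end, err: !Str.?Str.rec Z.…}
step 5: + data  match  residual = ?Bool.?Str.end
step 6: ?Bool  match  residual = ?Str.end
step 7: ?Str  match  residual = end
all 7 steps conform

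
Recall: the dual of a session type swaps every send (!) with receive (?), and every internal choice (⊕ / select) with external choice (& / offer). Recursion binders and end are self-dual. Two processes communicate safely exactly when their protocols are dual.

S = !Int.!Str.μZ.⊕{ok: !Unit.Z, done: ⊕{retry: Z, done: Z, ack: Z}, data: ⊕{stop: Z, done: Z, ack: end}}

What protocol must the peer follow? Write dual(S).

?Int.?Str.μZ.&{ok: ?Unit.Z, done: &{retry: Z, done: Z, ack: Z}, data: &{stop: Z, done: Z, ack: end}}

!Int ↦ ?Int
  !Str ↦ ?Str
    μZ ↦ μZ  (binder kept)
      ⊕{ok,done,data} ↦ &{ok,done,data}  (⊕→&)
        case ok:
          !Unit ↦ ?Unit
            Z self-dual
        case done:
          ⊕{retry,done,ack} ↦ &{retry,done,ack}  (⊕→&)
            case retry:
              Z self-dual
            case done:
              Z self-dual
            case ack:
              Z self-dual
        case data:
          ⊕{stop,done,ack} ↦ &{stop,done,ack}  (⊕→&)
            case stop:
              Z self-dual
            case done:
              Z self-dual
            case ack:
              end self-dual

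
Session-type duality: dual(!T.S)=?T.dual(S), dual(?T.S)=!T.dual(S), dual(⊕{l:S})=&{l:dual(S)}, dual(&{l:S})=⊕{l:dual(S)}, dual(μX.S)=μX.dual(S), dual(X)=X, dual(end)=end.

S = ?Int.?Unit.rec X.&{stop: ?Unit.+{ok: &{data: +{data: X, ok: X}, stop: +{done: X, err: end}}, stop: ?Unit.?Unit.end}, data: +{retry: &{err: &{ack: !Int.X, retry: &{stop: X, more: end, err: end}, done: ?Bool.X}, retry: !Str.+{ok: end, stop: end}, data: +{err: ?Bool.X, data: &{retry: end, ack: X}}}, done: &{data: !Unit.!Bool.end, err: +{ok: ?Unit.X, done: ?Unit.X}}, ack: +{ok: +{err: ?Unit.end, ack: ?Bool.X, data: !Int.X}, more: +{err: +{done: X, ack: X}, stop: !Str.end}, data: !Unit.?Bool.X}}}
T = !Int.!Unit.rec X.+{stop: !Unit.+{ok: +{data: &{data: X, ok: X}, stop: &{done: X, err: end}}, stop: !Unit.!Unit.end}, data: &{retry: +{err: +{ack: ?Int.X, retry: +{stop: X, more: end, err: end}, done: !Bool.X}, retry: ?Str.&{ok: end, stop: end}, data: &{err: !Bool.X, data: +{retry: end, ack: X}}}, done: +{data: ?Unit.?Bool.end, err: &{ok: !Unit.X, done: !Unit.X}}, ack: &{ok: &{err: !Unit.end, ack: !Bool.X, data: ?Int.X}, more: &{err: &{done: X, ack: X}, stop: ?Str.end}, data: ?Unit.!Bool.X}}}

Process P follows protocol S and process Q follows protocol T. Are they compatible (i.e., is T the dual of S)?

NO

?Int ‖ !Int  ok
  ?Unit ‖ !Unit  ok
    rec X ‖ rec X  ok (μ self-dual)
      &{stop,data} ‖ +{stop,data}  ok label sets agree
        case stop:
          ?Unit ‖ !Unit  ok
            +{ok,stop} ‖ +{ok,stop}  ✗ choice polarity not flipped — not dual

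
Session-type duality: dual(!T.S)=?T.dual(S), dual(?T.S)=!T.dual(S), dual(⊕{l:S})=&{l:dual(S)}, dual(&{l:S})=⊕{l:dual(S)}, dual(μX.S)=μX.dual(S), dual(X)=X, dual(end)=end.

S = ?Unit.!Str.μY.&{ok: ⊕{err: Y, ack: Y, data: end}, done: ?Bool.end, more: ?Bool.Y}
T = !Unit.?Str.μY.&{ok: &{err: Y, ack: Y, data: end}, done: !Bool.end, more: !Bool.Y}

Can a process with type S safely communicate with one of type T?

NO

?Unit | !Unit  match
  !Str | ?Str  match
    μY | μY  match (μ self-dual)
      &{ok,done,more} | &{ok,done,more}  ✗ choice polarity not flipped — not dual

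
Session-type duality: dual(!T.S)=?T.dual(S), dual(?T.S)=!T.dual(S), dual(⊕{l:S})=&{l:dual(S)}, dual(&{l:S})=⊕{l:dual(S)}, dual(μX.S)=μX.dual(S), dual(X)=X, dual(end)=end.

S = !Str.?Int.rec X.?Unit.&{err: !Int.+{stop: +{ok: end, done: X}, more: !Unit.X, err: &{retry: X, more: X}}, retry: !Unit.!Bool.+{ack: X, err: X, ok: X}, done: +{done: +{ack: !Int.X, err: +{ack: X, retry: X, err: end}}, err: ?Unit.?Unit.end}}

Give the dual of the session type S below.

!Str ↦ ?Str
  ?Int ↦ !Int
    rec X ↦ rec X  (rec unchanged)
      ?Unit ↦ !Unit
        &{err,retry,done} ↦ +{err,retry,done}  (offer→select)
          [err]
            !Int ↦ ?Int
              +{stop,more,err} ↦ &{stop,more,err}  (⊕→&)
                [stop]
                  +{ok,done} ↦ &{ok,done}  (⊕→&)
                    [ok]
                      end ↦ end
                    [done]
                      X ↦ X
                [more]
                  !Unit ↦ ?Unit
                    X ↦ X
                [err]
                  &{retry,more} ↦ +{retry,more}  (offer→select)
                    [retry]
                      X ↦ X
                    [more]
                      X ↦ X
          [retry]
            !Unit ↦ ?Unit
              !Bool ↦ ?Bool
                +{ack,err,ok} ↦ &{ack,err,ok}  (⊕→&)
                  [ack]
                    X ↦ X
                  [err]
                    X ↦ X
                  [ok]
                    X ↦ X
          [done]
            +{done,err} ↦ &{done,err}  (⊕→&)
              [done]
                +{ack,err} ↦ &{ack,err}  (⊕→&)
                  [ack]
                    !Int ↦ ?Int
                      X ↦ X
                  [err]
                    +{ack,retry,err} ↦ &{ack,retry,err}  (⊕→&)
                      [ack]
                        X ↦ X
                      [retry]
                        X ↦ X
                      [err]
                        end ↦ end
              [err]
                ?Unit ↦ !Unit
                  ?Unit ↦ !Unit
                    end ↦ end

?Str.!Int.rec X.!Unit.+{err: ?Int.&{stop: &{ok: end, done: X}, more: ?Unit.X, err: +{retry: X, more: X}}, retry: ?Unit.?Bool.&{ack: X, err: X, ok: X}, done: &{done: &{ack: ?Int.X, err: &{ack: X, retry: X, err: end}}, err: !Unit.!Unit.end}}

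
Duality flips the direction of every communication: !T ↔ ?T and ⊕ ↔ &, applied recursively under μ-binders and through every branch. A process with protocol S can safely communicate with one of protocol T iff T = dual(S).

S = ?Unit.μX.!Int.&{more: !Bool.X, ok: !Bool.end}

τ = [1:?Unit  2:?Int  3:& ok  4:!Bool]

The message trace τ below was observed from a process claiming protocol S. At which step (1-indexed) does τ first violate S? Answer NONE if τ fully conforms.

step 1: ?Unit  ok  residual = μX.…
step 2: got ?Int, protocol expects !Int  ✗

2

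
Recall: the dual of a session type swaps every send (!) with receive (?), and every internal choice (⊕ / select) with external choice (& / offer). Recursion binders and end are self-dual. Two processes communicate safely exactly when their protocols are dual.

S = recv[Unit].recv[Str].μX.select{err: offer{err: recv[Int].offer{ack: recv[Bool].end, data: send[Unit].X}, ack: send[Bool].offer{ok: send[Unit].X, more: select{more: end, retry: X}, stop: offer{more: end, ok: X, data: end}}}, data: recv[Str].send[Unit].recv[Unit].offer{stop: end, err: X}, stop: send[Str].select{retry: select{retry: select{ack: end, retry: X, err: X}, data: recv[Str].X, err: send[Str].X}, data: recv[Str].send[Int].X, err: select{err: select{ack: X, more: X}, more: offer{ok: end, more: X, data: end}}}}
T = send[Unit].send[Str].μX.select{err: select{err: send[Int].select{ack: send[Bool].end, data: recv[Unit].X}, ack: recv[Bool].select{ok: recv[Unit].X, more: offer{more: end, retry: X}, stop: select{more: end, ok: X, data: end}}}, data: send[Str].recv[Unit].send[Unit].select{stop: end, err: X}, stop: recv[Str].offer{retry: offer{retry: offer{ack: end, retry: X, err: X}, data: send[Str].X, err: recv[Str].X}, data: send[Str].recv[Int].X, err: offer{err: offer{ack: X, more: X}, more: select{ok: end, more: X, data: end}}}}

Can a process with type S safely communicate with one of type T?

NO

recv[Unit] | send[Unit]  ✓
  recv[Str] | send[Str]  ✓
    μX | μX  ✓ (rec unchanged)
      select{err,data,stop} | select{err,data,stop}  ✗ choice polarity not flipped — not dual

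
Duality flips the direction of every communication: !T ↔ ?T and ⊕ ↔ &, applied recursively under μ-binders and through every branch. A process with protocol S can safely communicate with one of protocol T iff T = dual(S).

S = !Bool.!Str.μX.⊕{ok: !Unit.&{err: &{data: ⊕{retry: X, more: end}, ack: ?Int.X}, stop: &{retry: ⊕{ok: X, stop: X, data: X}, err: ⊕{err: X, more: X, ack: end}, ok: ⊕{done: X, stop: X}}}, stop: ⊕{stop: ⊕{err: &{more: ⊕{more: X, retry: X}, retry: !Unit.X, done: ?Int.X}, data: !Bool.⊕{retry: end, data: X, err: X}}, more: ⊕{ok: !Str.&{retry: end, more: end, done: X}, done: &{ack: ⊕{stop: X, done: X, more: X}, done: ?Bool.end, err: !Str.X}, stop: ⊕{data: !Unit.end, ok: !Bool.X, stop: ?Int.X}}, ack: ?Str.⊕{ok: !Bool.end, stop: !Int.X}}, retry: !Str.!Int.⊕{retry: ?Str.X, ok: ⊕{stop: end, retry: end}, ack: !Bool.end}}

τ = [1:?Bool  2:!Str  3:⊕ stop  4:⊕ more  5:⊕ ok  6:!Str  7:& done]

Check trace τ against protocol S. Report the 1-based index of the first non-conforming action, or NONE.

[1] got ?Bool, protocol expects !Bool  ✗

1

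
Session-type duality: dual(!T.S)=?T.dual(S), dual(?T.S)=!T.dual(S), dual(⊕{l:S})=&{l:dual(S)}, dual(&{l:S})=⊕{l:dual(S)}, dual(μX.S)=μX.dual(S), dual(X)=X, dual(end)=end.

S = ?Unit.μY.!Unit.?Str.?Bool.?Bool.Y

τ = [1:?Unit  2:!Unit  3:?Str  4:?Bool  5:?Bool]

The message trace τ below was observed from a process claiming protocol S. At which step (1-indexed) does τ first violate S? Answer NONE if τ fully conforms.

NONE

@1 ?Unit  ✓  state: μY.…
@2 !Unit  ✓  state: ?Str.?Bool.?Bool.μY.…
@3 ?Str  ✓  state: ?Bool.?Bool.μY.…
@4 ?Bool  ✓  state: ?Bool.μY.…
@5 ?Bool  ✓  state: μY.…
τ conforms to S (length 5)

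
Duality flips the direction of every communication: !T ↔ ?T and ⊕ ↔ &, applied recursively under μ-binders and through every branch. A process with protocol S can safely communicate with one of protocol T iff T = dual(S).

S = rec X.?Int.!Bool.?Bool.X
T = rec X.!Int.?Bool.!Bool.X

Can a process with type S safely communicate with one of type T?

YES

rec X | rec X  match (rec unchanged)
  ?Int | !Int  match
    !Bool | ?Bool  match
      ?Bool | !Bool  match
        X | X  match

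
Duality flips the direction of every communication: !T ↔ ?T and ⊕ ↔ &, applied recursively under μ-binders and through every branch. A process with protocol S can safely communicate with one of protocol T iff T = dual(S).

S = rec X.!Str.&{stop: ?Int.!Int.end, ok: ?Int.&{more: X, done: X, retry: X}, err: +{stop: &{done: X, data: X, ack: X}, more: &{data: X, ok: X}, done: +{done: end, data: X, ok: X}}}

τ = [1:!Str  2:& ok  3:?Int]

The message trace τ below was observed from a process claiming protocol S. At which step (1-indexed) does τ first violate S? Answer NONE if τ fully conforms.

NONE

[1] !Str  ok  residual = &{stop: ?Int.!Int.end, ok: ?Int.&{more: rec X.…, done: rec X.…, retry: rec X.…}, err: +{stop: &{done: rec X.…, data: rec X.…, ack: rec X.…}, more: &{data: rec X.…, ok: rec X.…}, done: +{done: end, data: rec X.…, ok: rec X.…}}}
[2] & ok  ok  residual = ?Int.&{more: rec X.…, done: rec X.…, retry: rec X.…}
[3] ?Int  ok  residual = &{more: rec X.…, done: rec X.…, retry: rec X.…}
trace exhausted — no violation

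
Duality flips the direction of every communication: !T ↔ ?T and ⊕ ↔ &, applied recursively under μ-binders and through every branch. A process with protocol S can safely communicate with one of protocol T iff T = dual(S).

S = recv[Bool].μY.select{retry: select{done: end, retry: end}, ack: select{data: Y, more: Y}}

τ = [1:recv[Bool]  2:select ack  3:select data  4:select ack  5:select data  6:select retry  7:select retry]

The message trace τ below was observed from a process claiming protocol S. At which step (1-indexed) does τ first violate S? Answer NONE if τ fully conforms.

NONE

[1] recv[Bool]  ✓  residual = μY.…
[2] select ack  ✓  residual = select{data: μY.…, more: μY.…}
[3] select data  ✓  residual = μY.…
[4] select ack  ✓  residual = select{data: μY.…, more: μY.…}
[5] select data  ✓  residual = μY.…
[6] select retry  ✓  residual = select{done: end, retry: end}
[7] select retry  ✓  residual = end
τ conforms to S (length 7)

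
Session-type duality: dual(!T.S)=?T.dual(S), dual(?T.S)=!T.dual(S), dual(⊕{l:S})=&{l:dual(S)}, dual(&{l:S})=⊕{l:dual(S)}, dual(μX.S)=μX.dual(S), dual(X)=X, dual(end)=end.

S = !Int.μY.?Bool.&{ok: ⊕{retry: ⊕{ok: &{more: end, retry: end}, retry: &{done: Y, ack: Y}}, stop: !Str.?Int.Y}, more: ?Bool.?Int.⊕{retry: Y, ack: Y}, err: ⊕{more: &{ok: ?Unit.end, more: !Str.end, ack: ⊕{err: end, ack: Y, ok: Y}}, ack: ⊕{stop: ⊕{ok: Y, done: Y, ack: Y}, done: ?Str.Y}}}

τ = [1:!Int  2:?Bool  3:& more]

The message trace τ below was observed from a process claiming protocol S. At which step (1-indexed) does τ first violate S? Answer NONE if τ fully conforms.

NONE

[1] !Int  ok  cont: μY.…
[2] ?Bool  ok  cont: &{ok: ⊕{retry: ⊕{ok: &{more: end, retry: end}, retry: &{done: μY.…, ack: μY.…}}, stop: !Str.?Int.μY.…}, more: ?Bool.?Int.⊕{retry: μY.…, ack: μY.…}, err: ⊕{more: &{ok: ?Unit.end, more: !Str.end, ack: ⊕{err: end, ack: μY.…, ok: μY.…}}, ack: ⊕{stop: ⊕{ok: μY.…, done: μY.…, ack: μY.…}, done: ?Str.μY.…}}}
[3] & more  ok  cont: ?Bool.?Int.⊕{retry: μY.…, ack: μY.…}
τ conforms to S (length 3)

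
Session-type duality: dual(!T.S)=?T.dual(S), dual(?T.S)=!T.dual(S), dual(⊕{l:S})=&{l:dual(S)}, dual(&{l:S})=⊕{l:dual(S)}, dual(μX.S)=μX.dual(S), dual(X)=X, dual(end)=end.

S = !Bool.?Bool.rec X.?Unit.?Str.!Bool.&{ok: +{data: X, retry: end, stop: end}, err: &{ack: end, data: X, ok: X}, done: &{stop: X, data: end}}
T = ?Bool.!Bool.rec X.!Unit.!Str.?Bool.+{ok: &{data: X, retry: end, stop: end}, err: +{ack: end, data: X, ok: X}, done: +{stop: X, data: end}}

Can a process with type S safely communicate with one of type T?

!Bool | ?Bool  ok
  ?Bool | !Bool  ok
    rec X | rec X  ok (binder kept)
      ?Unit | !Unit  ok
        ?Str | !Str  ok
          !Bool | ?Bool  ok
            &{ok,err,done} | +{ok,err,done}  ok same labels
              [ok]
                +{data,retry,stop} | &{data,retry,stop}  ok same labels
                  [data]
                    X | X  ok
                  [retry]
                    end | end  ok
                  [stop]
                    end | end  ok
              [err]
                &{ack,data,ok} | +{ack,data,ok}  ok same labels
                  [ack]
                    end | end  ok
                  [data]
                    X | X  ok
                  [ok]
                    X | X  ok
              [done]
                &{stop,data} | +{stop,data}  ok same labels
                  [stop]
                    X | X  ok
                  [data]
                    end | end  ok

YES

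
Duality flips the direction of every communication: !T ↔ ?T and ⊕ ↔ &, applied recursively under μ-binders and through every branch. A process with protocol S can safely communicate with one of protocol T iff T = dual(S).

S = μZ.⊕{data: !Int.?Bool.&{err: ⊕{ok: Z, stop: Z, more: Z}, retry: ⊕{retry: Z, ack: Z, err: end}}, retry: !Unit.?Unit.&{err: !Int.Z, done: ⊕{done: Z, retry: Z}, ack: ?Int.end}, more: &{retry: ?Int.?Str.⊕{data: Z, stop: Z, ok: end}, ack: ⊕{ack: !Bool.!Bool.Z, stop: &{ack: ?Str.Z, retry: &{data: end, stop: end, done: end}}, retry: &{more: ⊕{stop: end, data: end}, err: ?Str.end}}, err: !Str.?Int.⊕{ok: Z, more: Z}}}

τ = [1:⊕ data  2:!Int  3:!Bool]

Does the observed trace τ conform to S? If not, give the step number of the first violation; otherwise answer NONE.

3

@1 ⊕ data  ✓  residual = !Int.?Bool.&{err: ⊕{ok: μZ.…, stop: μZ.…, more: μZ.…}, retry: ⊕{retry: μZ.…, ack: μZ.…, err: end}}
@2 !Int  ✓  residual = ?Bool.&{err: ⊕{ok: μZ.…, stop: μZ.…, more: μZ.…}, retry: ⊕{retry: μZ.…, ack: μZ.…, err: end}}
@3 got !Bool, protocol expects ?Bool  ✗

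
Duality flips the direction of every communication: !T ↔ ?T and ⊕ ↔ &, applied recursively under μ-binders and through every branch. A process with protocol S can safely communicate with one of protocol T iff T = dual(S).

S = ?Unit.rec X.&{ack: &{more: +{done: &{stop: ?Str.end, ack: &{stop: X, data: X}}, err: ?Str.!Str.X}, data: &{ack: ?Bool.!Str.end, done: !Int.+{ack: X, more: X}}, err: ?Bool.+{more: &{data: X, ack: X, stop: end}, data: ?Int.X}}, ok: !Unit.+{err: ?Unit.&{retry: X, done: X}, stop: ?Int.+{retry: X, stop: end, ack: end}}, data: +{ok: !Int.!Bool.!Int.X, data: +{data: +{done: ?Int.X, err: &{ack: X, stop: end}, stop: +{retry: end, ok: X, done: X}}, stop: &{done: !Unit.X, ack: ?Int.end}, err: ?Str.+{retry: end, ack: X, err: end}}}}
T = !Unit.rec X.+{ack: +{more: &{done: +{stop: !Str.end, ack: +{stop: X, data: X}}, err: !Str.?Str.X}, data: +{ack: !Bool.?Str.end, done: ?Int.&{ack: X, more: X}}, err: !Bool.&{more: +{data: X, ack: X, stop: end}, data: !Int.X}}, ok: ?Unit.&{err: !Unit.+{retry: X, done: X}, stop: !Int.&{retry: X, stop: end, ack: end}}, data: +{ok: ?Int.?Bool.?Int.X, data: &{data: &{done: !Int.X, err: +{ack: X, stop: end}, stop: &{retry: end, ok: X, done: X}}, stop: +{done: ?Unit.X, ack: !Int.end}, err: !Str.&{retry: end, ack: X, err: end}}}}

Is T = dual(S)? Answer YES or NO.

?Unit | !Unit  ✓
  rec X | rec X  ✓ (rec unchanged)
    &{ack,ok,data} | +{ack,ok,data}  ✓ same labels
      • ack:
        &{more,data,err} | +{more,data,err}  ✓ same labels
          • more:
            +{done,err} | &{done,err}  ✓ same labels
              • done:
                &{stop,ack} | +{stop,ack}  ✓ same labels
                  • stop:
                    ?Str | !Str  ✓
                      end | end  ✓
                  • ack:
                    &{stop,data} | +{stop,data}  ✓ same labels
                      • stop:
                        X | X  ✓
                      • data:
                        X | X  ✓
              • err:
                ?Str | !Str  ✓
                  !Str | ?Str  ✓
                    X | X  ✓
          • data:
            &{ack,done} | +{ack,done}  ✓ same labels
              • ack:
                ?Bool | !Bool  ✓
                  !Str | ?Str  ✓
                    end | end  ✓
              • done:
                !Int | ?Int  ✓
                  +{ack,more} | &{ack,more}  ✓ same labels
                    • ack:
                      X | X  ✓
                    • more:
                      X | X  ✓
          • err:
            ?Bool | !Bool  ✓
              +{more,data} | &{more,data}  ✓ same labels
                • more:
                  &{data,ack,stop} | +{data,ack,stop}  ✓ same labels
                    • data:
                      X | X  ✓
                    • ack:
                      X | X  ✓
                    • stop:
                      end | end  ✓
                • data:
                  ?Int | !Int  ✓
                    X | X  ✓
      • ok:
        !Unit | ?Unit  ✓
          +{err,stop} | &{err,stop}  ✓ same labels
            • err:
              ?Unit | !Unit  ✓
                &{retry,done} | +{retry,done}  ✓ same labels
                  • retry:
                    X | X  ✓
                  • done:
                    X | X  ✓
            • stop:
              ?Int | !Int  ✓
                +{retry,stop,ack} | &{retry,stop,ack}  ✓ same labels
                  • retry:
                    X | X  ✓
                  • stop:
                    end | end  ✓
                  • ack:
                    end | end  ✓
      • data:
        +{ok,data} | +{ok,data}  ✗ choice polarity not flipped — not dual

NO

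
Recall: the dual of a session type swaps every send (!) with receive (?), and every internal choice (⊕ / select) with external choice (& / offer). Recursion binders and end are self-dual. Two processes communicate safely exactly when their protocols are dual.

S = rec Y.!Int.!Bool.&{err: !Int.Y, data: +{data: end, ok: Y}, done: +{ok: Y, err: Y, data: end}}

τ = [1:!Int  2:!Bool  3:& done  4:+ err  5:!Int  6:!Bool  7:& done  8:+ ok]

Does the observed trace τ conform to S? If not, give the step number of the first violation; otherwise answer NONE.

[1] !Int  match  cont: !Bool.&{err: !Int.rec Y.…, data: +{data: end, ok: rec Y.…}, done: +{ok: rec Y.…, err: rec Y.…, data: end}}
[2] !Bool  match  cont: &{err: !Int.rec Y.…, data: +{data: end, ok: rec Y.…}, done: +{ok: rec Y.…, err: rec Y.…, data: end}}
[3] & done  match  cont: +{ok: rec Y.…, err: rec Y.…, data: end}
[4] + err  match  cont: rec Y.…
[5] !Int  match  cont: !Bool.&{err: !Int.rec Y.…, data: +{data: end, ok: rec Y.…}, done: +{ok: rec Y.…, err: rec Y.…, data: end}}
[6] !Bool  match  cont: &{err: !Int.rec Y.…, data: +{data: end, ok: rec Y.…}, done: +{ok: rec Y.…, err: rec Y.…, data: end}}
[7] & done  match  cont: +{ok: rec Y.…, err: rec Y.…, data: end}
[8] + ok  match  cont: rec Y.…
all 8 steps conform

NONE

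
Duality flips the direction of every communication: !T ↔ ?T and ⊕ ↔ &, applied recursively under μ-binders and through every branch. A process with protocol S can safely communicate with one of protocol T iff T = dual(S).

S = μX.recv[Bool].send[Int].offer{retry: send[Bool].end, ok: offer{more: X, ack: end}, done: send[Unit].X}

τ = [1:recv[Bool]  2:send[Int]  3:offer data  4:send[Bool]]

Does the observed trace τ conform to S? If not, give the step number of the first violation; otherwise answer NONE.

step 1: recv[Bool]  ✓  residual = send[Int].offer{retry: send[Bool].end, ok: offer{more: μX.…, ack: end}, done: send[Unit].μX.…}
step 2: send[Int]  ✓  residual = offer{retry: send[Bool].end, ok: offer{more: μX.…, ack: end}, done: send[Unit].μX.…}
step 3: got offer data, protocol expects offer retry or offer ok or offer done  ✗

3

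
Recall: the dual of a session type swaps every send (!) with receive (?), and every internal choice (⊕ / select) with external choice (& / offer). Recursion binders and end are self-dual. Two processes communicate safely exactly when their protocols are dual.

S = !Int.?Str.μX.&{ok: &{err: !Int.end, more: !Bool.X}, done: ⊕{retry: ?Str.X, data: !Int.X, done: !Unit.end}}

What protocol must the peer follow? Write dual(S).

!Int → ?Int
  ?Str → !Str
    μX → μX  (μ self-dual)
      &{ok,done} → ⊕{ok,done}  (&→⊕)
        [ok]
          &{err,more} → ⊕{err,more}  (&→⊕)
            [err]
              !Int → ?Int
                dual(end) = end
            [more]
              !Bool → ?Bool
                dual(X) = X
        [done]
          ⊕{retry,data,done} → &{retry,data,done}  (select→offer)
            [retry]
              ?Str → !Str
                dual(X) = X
            [data]
              !Int → ?Int
                dual(X) = X
            [done]
              !Unit → ?Unit
                dual(end) = end

?Int.!Str.μX.⊕{ok: ⊕{err: ?Int.end, more: ?Bool.X}, done: &{retry: !Str.X, data: ?Int.X, done: ?Unit.end}}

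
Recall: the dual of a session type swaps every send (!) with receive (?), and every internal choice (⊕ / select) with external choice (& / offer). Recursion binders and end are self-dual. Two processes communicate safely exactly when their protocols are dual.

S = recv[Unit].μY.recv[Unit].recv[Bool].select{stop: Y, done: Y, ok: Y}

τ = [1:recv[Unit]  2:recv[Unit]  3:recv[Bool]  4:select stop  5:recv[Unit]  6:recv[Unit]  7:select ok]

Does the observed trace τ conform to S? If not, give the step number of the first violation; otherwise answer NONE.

step 1: recv[Unit]  ok  now at μY.…
step 2: recv[Unit]  ok  now at recv[Bool].select{stop: μY.…, done: μY.…, ok: μY.…}
step 3: recv[Bool]  ok  now at select{stop: μY.…, done: μY.…, ok: μY.…}
step 4: select stop  ok  now at μY.…
step 5: recv[Unit]  ok  now at recv[Bool].select{stop: μY.…, done: μY.…, ok: μY.…}
step 6: got recv[Unit], protocol expects recv[Bool]  ✗

6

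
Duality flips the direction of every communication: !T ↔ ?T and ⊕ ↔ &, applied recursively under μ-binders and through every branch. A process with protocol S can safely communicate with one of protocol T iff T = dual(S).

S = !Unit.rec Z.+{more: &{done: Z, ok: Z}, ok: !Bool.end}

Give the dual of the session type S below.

!Unit ↦ ?Unit
  rec Z ↦ rec Z  (rec unchanged)
    +{more,ok} ↦ &{more,ok}  (⊕→&)
      [more]
        &{done,ok} ↦ +{done,ok}  (offer→select)
          [done]
            Z self-dual
          [ok]
            Z self-dual
      [ok]
        !Bool ↦ ?Bool
          end self-dual

?Unit.rec Z.&{more: +{done: Z, ok: Z}, ok: ?Bool.end}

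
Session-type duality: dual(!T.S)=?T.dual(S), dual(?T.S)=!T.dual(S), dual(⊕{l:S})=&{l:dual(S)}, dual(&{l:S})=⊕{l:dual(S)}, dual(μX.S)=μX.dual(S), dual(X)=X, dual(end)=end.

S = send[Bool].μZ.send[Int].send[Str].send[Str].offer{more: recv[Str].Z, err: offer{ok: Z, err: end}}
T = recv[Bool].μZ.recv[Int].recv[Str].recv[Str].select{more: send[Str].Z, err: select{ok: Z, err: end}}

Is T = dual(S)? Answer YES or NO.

send[Bool] | recv[Bool]  ok
  μZ | μZ  ok (μ self-dual)
    send[Int] | recv[Int]  ok
      send[Str] | recv[Str]  ok
        send[Str] | recv[Str]  ok
          offer{more,err} | select{more,err}  ok label sets agree
            • more:
              recv[Str] | send[Str]  ok
                Z | Z  ok
            • err:
              offer{ok,err} | select{ok,err}  ok label sets agree
                • ok:
                  Z | Z  ok
                • err:
                  end | end  ok

YES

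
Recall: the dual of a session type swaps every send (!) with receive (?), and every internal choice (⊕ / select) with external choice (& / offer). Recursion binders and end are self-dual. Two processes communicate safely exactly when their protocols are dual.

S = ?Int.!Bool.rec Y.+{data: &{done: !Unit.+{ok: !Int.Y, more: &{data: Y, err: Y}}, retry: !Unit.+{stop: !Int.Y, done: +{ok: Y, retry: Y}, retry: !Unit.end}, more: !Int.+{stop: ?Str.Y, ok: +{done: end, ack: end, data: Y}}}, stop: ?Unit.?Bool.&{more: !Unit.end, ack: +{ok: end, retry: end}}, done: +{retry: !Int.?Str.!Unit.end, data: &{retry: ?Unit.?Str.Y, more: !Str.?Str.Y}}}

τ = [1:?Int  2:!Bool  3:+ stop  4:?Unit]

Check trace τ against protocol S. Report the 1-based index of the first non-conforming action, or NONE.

NONE

@1 ?Int  ok  now at !Bool.rec Y.…
@2 !Bool  ok  now at rec Y.…
@3 + stop  ok  now at ?Unit.?Bool.&{more: !Unit.end, ack: +{ok: end, retry: end}}
@4 ?Unit  ok  now at ?Bool.&{more: !Unit.end, ack: +{ok: end, retry: end}}
trace exhausted — no violation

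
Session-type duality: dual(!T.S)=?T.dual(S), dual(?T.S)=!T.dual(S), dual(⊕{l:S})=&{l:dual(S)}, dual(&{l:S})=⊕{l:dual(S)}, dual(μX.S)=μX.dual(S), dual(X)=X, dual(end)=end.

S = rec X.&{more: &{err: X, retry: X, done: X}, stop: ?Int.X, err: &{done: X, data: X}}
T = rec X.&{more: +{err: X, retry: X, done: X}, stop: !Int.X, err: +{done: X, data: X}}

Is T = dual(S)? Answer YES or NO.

rec X | rec X  match (rec unchanged)
  &{more,stop,err} | &{more,stop,err}  ✗ choice polarity not flipped — not dual

NO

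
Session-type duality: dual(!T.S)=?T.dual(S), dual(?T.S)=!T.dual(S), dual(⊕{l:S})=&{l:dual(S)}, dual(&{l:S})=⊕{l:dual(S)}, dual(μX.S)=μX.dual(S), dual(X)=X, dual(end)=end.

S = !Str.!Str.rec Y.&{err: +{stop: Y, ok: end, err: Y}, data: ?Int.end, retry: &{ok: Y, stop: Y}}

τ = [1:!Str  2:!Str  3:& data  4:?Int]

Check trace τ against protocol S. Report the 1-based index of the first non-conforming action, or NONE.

NONE

step 1: !Str  match  state: !Str.rec Y.…
step 2: !Str  match  state: rec Y.…
step 3: & data  match  state: ?Int.end
step 4: ?Int  match  state: end
all 4 steps conform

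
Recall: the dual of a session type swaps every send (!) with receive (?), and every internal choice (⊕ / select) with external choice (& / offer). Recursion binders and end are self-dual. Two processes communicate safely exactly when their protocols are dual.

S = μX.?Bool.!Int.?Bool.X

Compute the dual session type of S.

μX.!Bool.?Int.!Bool.X

μX ↦ μX  (binder kept)
  ?Bool ↦ !Bool
    !Int ↦ ?Int
      ?Bool ↦ !Bool
        dual(X) = X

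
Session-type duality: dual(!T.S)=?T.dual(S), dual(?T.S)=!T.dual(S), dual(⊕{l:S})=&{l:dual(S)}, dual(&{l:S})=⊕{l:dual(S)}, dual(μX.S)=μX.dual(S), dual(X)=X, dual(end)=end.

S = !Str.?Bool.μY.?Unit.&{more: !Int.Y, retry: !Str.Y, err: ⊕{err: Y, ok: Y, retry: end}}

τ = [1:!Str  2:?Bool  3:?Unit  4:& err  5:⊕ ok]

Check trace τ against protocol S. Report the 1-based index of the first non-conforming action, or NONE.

NONE

@1 !Str  ✓  cont: ?Bool.μY.…
@2 ?Bool  ✓  cont: μY.…
@3 ?Unit  ✓  cont: &{more: !Int.μY.…, retry: !Str.μY.…, err: ⊕{err: μY.…, ok: μY.…, retry: end}}
@4 & err  ✓  cont: ⊕{err: μY.…, ok: μY.…, retry: end}
@5 ⊕ ok  ✓  cont: μY.…
all 5 steps conform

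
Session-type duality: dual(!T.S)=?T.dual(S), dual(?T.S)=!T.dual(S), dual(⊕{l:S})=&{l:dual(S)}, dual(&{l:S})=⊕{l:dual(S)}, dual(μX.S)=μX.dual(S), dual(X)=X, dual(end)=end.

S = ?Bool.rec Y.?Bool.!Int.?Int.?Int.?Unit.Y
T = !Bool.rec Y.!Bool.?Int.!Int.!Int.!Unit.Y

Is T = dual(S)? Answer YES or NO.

YES

?Bool | !Bool  match
  rec Y | rec Y  match (rec unchanged)
    ?Bool | !Bool  match
      !Int | ?Int  match
        ?Int | !Int  match
          ?Int | !Int  match
            ?Unit | !Unit  match
              Y | Y  match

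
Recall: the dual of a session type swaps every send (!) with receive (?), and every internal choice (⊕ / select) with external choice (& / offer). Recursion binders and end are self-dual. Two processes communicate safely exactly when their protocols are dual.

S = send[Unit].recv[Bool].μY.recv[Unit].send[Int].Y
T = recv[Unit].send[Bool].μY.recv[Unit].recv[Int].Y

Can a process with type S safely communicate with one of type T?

NO

send[Unit] | recv[Unit]  match
  recv[Bool] | send[Bool]  match
    μY | μY  match (rec unchanged)
      recv[Unit] | recv[Unit]  ✗ same direction on both sides — not dual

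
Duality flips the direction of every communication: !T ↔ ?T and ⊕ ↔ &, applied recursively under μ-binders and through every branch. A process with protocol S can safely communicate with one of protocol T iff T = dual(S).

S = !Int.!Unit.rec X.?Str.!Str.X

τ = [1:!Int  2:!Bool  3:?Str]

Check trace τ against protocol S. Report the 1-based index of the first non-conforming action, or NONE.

@1 !Int  ✓  cont: !Unit.rec X.…
@2 got !Bool, protocol expects !Unit  ✗

2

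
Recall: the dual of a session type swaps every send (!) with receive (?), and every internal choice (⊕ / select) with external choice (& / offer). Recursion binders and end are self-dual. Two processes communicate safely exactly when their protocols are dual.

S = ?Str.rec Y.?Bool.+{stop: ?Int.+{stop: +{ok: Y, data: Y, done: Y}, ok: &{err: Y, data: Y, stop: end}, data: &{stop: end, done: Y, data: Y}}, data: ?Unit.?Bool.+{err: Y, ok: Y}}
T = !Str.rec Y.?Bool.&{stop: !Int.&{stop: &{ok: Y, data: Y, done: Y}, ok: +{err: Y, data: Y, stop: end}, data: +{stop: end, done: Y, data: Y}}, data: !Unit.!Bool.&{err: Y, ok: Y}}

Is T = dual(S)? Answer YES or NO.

NO

?Str ‖ !Str  ok
  rec Y ‖ rec Y  ok (rec unchanged)
    ?Bool ‖ ?Bool  ✗ same direction on both sides — not dual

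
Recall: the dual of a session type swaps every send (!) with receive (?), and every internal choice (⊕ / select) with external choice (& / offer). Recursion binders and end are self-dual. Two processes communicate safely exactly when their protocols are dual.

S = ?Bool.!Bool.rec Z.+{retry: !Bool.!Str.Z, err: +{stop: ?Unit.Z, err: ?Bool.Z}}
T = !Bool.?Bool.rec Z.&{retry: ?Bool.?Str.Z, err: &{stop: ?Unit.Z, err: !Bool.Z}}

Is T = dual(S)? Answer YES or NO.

?Bool vs !Bool  ✓
  !Bool vs ?Bool  ✓
    rec Z vs rec Z  ✓ (μ self-dual)
      +{retry,err} vs &{retry,err}  ✓ labels match
        [retry]
          !Bool vs ?Bool  ✓
            !Str vs ?Str  ✓
              Z vs Z  ✓
        [err]
          +{stop,err} vs &{stop,err}  ✓ labels match
            [stop]
              ?Unit vs ?Unit  ✗ same direction on both sides — not dual

NO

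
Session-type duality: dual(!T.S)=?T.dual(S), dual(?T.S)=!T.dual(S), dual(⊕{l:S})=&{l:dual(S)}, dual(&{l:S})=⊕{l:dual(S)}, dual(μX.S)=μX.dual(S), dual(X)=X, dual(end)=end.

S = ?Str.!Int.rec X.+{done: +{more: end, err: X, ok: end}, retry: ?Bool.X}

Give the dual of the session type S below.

!Str.?Int.rec X.&{done: &{more: end, err: X, ok: end}, retry: !Bool.X}

?Str → !Str
  !Int → ?Int
    rec X → rec X  (μ self-dual)
      +{done,retry} → &{done,retry}  (select→offer)
        • done:
          +{more,err,ok} → &{more,err,ok}  (select→offer)
            • more:
              end ↦ end
            • err:
              X ↦ X
            • ok:
              end ↦ end
        • retry:
          ?Bool → !Bool
            X ↦ X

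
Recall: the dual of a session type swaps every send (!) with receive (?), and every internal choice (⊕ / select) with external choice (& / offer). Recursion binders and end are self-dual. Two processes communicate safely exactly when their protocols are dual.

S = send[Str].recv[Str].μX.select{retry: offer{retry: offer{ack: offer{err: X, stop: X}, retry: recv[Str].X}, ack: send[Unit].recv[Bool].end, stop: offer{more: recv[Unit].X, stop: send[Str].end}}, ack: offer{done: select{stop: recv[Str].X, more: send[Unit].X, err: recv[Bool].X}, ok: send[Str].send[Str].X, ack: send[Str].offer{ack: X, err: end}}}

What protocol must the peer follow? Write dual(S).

recv[Str].send[Str].μX.offer{retry: select{retry: select{ack: select{err: X, stop: X}, retry: send[Str].X}, ack: recv[Unit].send[Bool].end, stop: select{more: send[Unit].X, stop: recv[Str].end}}, ack: select{done: offer{stop: send[Str].X, more: recv[Unit].X, err: send[Bool].X}, ok: recv[Str].recv[Str].X, ack: recv[Str].select{ack: X, err: end}}}

send[Str] ↦ recv[Str]
  recv[Str] ↦ send[Str]
    μX ↦ μX  (binder kept)
      select{retry,ack} ↦ offer{retry,ack}  (internal→external)
        case retry:
          offer{retry,ack,stop} ↦ select{retry,ack,stop}  (&→⊕)
            case retry:
              offer{ack,retry} ↦ select{ack,retry}  (&→⊕)
                case ack:
                  offer{err,stop} ↦ select{err,stop}  (&→⊕)
                    case err:
                      X self-dual
                    case stop:
                      X self-dual
                case retry:
                  recv[Str] ↦ send[Str]
                    X self-dual
            case ack:
              send[Unit] ↦ recv[Unit]
                recv[Bool] ↦ send[Bool]
                  end self-dual
            case stop:
              offer{more,stop} ↦ select{more,stop}  (&→⊕)
                case more:
                  recv[Unit] ↦ send[Unit]
                    X self-dual
                case stop:
                  send[Str] ↦ recv[Str]
                    end self-dual
        case ack:
          offer{done,ok,ack} ↦ select{done,ok,ack}  (&→⊕)
            case done:
              select{stop,more,err} ↦ offer{stop,more,err}  (internal→external)
                case stop:
                  recv[Str] ↦ send[Str]
                    X self-dual
                case more:
                  send[Unit] ↦ recv[Unit]
                    X self-dual
                case err:
                  recv[Bool] ↦ send[Bool]
                    X self-dual
            case ok:
              send[Str] ↦ recv[Str]
                send[Str] ↦ recv[Str]
                  X self-dual
            case ack:
              send[Str] ↦ recv[Str]
                offer{ack,err} ↦ select{ack,err}  (&→⊕)
                  case ack:
                    X self-dual
                  case err:
                    end self-dual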